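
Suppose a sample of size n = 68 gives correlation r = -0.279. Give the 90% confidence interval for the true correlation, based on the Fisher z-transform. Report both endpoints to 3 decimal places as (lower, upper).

Fisher z: z_r = atanh(r) = ½·ln((1+(-0.279))/(1−(-0.279))) = -0.286597
SE(z) = 1/√(n−3) = 1/√65 = 0.124035
90% ⇒ z* = 1.645; margin = 1.645·0.124035 = 0.204038
CI on z-scale: (-0.490635, -0.082559)
Back-transform: tanh(-0.490635) = -0.454720, tanh(-0.082559) = -0.082372

(-0.455, -0.082)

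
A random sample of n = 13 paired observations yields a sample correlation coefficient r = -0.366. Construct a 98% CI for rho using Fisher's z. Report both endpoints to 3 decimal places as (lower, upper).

z_r = atanh(-0.366) = -0.383797;  SE = 1/√(n−3) = 1/√10 = 0.316228
z-limits: -0.383797 ± 2.326·0.316228 = -0.383797 ± 0.735546 = [-1.119343, 0.351749]
ρ-limits: (tanh -1.119343, tanh 0.351749) = (-0.807, 0.338)

(-0.807, 0.338)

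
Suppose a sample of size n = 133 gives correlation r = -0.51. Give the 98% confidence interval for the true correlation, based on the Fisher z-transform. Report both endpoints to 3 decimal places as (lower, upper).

(-0.645, -0.344)

z_r = atanh(-0.51) = -0.562730;  SE = 1/√(n−3) = 1/√130 = 0.087706
z-limits: -0.562730 ± 2.326·0.087706 = -0.562730 ± 0.204004 = [-0.766734, -0.358726]
ρ-limits: (tanh -0.766734, tanh -0.358726) = (-0.645, -0.344)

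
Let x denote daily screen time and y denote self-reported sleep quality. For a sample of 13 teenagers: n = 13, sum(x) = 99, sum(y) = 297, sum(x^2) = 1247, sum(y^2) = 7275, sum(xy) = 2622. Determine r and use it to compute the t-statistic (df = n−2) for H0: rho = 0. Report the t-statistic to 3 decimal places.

3.575

S_xy = nΣxy − ΣxΣy = 13·2622 − 99·297 = 34086 − 29403 = 4683
S_xx = nΣx² − (Σx)² = 13·1247 − 99² = 16211 − 9801 = 6410
S_yy = nΣy² − (Σy)² = 13·7275 − 297² = 94575 − 88209 = 6366
r = S_xy / √(S_xx·S_yy) = 4683 / √(6410·6366) = 4683 / √40806060 = 4683 / 6387.9621 = 0.7331
t = r·√(n−2)/√(1−r²) = 0.7331·√11 / √(1−0.537436) = 2.431418 / 0.680121 = 3.575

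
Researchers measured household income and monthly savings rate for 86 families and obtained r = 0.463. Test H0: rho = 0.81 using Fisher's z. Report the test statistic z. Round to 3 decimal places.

-5.702

Fisher z: atanh(0.463) = 0.501123, atanh(0.81) = 1.127029
z = (z_r − z_0)·√(n−3) = (0.501123 − 1.127029)·√83 = -0.625906 · 9.110434 = -5.702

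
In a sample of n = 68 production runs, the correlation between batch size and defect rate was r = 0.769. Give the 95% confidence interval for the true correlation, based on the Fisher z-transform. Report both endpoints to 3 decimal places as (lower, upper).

z_r = atanh(0.769) = 1.017876;  SE = 1/√(n−3) = 1/√65 = 0.124035
z-limits: 1.017876 ± 1.960·0.124035 = 1.017876 ± 0.243109 = [0.774767, 1.260985]
ρ-limits: (tanh 0.774767, tanh 1.260985) = (0.650, 0.851)

(0.650, 0.851)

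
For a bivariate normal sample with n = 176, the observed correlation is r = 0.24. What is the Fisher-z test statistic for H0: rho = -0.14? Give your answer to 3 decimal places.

5.073

z_r = atanh(0.24) = 0.244774,  z_0 = atanh(-0.14) = -0.140926
SE = 1/√(n−3) = 1/√173 = 0.076029
z = (z_r − z_0)/SE = (0.244774 − (-0.140926)) / 0.076029 = 0.385700 / 0.076029 = 5.073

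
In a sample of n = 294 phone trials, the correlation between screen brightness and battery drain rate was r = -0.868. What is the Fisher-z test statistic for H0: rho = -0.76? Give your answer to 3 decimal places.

Fisher z: atanh(-0.868) = -1.324911, atanh(-0.76) = -0.996215
z = (z_r − z_0)·√(n−3) = (-1.324911 − (-0.996215))·√291 = -0.328696 · 17.058722 = -5.607

-5.607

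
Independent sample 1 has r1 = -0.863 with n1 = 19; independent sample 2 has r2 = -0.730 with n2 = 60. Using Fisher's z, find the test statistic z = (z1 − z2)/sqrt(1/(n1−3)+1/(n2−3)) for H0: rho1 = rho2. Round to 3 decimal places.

Fisher z-transforms: z1 = atanh(-0.863) = -1.304981, z2 = atanh(-0.730) = -0.928727; difference d = -0.376254
Var(d) = 1/16 + 1/57 = 0.0625000 + 0.0175439 = 0.0800439
z = d/√Var(d) = -0.376254 / √0.0800439 = -0.376254 / 0.282920 = -1.330

-1.330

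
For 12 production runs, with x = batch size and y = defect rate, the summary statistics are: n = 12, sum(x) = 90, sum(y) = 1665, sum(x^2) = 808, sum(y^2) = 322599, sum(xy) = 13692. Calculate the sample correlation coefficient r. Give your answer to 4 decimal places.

0.3451

S_xy = nΣxy − ΣxΣy = 12·13692 − 90·1665 = 164304 − 149850 = 14454
S_xx = nΣx² − (Σx)² = 12·808 − 90² = 9696 − 8100 = 1596
S_yy = nΣy² − (Σy)² = 12·322599 − 1665² = 3871188 − 2772225 = 1098963
r = S_xy / √(S_xx·S_yy) = 14454 / √(1596·1098963) = 14454 / √1753944948 = 14454 / 41880.1259 = 0.3451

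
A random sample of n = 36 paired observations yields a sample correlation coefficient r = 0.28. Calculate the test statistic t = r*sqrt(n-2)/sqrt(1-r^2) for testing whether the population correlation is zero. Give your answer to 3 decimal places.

1 − r² = 1 − 0.0784 = 0.9216;  √(1−r²) = 0.960000
√(n−2) = √34 = 5.830952
t = r·√(n−2)/√(1−r²) = 0.28 · 5.830952 / 0.960000 = 1.701

1.701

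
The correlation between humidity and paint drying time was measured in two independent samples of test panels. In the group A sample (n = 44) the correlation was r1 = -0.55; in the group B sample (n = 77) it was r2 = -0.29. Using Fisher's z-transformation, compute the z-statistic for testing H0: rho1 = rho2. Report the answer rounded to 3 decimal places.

Fisher z-transforms: z1 = atanh(-0.55) = -0.618381, z2 = atanh(-0.29) = -0.298566; difference d = -0.319815
Var(d) = 1/41 + 1/74 = 0.0243902 + 0.0135135 = 0.0379037
z = d/√Var(d) = -0.319815 / √0.0379037 = -0.319815 / 0.194689 = -1.643

-1.643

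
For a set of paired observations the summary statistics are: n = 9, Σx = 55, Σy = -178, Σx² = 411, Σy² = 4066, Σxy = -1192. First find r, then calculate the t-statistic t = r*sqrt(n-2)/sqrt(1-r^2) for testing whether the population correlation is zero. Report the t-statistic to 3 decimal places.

S_xy = nΣxy − ΣxΣy = 9·(-1192) − 55·(-178) = -10728 − (-9790) = -938
S_xx = nΣx² − (Σx)² = 9·411 − 55² = 3699 − 3025 = 674
S_yy = nΣy² − (Σy)² = 9·4066 − (-178)² = 36594 − 31684 = 4910
r = S_xy / √(S_xx·S_yy) = -938 / √(674·4910) = -938 / √3309340 = -938 / 1819.1591 = -0.5156
t = r·√(n−2)/√(1−r²) = -0.5156·√7 / √(1−0.265843) = -1.364149 / 0.856830 = -1.592

-1.592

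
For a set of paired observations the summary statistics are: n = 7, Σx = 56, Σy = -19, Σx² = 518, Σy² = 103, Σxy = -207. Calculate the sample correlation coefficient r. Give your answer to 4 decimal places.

-0.9167

S_xy = nΣxy − ΣxΣy = 7·(-207) − 56·(-19) = -1449 − (-1064) = -385
S_xx = nΣx² − (Σx)² = 7·518 − 56² = 3626 − 3136 = 490
S_yy = nΣy² − (Σy)² = 7·103 − (-19)² = 721 − 361 = 360
r = S_xy / √(S_xx·S_yy) = -385 / √(490·360) = -385 / √176400 = -385 / 420.0000 = -0.9167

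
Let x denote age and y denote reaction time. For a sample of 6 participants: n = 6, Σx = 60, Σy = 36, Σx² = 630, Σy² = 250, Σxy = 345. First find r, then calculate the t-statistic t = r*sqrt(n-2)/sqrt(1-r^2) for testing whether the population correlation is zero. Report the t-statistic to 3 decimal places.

-1.064

Numerator: nΣxy − (Σx)(Σy) = 6·345 − (60)(36) = -90
Denominator: √[(nΣx²−(Σx)²)(nΣy²−(Σy)²)]
  nΣx²−(Σx)² = 6·630 − 3600 = 180;  nΣy²−(Σy)² = 6·250 − 1296 = 204
  √(180·204) = √36720 = 191.6246
r = -90 / 191.6246 = -0.4697
t = r·√(n−2)/√(1−r²) = -0.4697·√4 / √(1−0.220618) = -0.939400 / 0.882826 = -1.064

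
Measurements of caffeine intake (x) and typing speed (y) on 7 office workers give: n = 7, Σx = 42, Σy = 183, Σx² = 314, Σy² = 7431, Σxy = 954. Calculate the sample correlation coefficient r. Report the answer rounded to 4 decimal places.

-0.3555

S_xy = nΣxy − ΣxΣy = 7·954 − 42·183 = 6678 − 7686 = -1008
S_xx = nΣx² − (Σx)² = 7·314 − 42² = 2198 − 1764 = 434
S_yy = nΣy² − (Σy)² = 7·7431 − 183² = 52017 − 33489 = 18528
r = S_xy / √(S_xx·S_yy) = -1008 / √(434·18528) = -1008 / √8041152 = -1008 / 2835.6925 = -0.3555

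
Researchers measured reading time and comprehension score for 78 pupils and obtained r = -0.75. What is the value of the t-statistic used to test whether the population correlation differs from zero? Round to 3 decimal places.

-9.885

1 − r² = 1 − 0.5625 = 0.4375;  √(1−r²) = 0.661438
√(n−2) = √76 = 8.717798
t = r·√(n−2)/√(1−r²) = -0.75 · 8.717798 / 0.661438 = -9.885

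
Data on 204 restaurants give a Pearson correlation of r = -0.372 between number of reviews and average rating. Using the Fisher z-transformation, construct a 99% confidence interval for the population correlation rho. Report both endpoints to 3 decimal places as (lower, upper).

(-0.517, -0.206)

z_r = atanh(-0.372) = -0.390742;  SE = 1/√(n−3) = 1/√201 = 0.070535
z-limits: -0.390742 ± 2.576·0.070535 = -0.390742 ± 0.181698 = [-0.572440, -0.209044]
ρ-limits: (tanh -0.572440, tanh -0.209044) = (-0.517, -0.206)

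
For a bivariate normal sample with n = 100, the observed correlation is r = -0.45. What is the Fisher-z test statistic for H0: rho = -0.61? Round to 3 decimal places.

z_r = atanh(-0.45) = -0.484700,  z_0 = atanh(-0.61) = -0.708921
SE = 1/√(n−3) = 1/√97 = 0.101535
z = (z_r − z_0)/SE = (-0.484700 − (-0.708921)) / 0.101535 = 0.224221 / 0.101535 = 2.208

2.208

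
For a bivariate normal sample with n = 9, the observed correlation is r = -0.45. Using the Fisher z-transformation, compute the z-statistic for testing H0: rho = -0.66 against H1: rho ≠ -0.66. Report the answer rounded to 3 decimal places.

0.755

Fisher z: atanh(-0.45) = -0.484700, atanh(-0.66) = -0.792814
z = (z_r − z_0)·√(n−3) = (-0.484700 − (-0.792814))·√6 = 0.308114 · 2.449490 = 0.755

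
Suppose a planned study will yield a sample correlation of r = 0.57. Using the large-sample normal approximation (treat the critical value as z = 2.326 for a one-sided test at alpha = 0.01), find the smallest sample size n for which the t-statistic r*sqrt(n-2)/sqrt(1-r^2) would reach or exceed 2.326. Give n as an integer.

Need r·√(n−2)/√(1−r²) ≥ 2.326
√(n−2) ≥ 2.326·√(1−0.3249) / 0.57 = 2.326·0.821645 / 0.57 = 3.3529
n−2 ≥ 11.2419  ⇒  n ≥ 13.2419
Smallest integer n = 14

14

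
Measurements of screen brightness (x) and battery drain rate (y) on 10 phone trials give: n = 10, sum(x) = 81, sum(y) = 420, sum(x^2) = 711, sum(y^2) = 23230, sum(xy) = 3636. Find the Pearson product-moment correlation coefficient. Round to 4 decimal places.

0.4224

S_xy = nΣxy − ΣxΣy = 10·3636 − 81·420 = 36360 − 34020 = 2340
S_xx = nΣx² − (Σx)² = 10·711 − 81² = 7110 − 6561 = 549
S_yy = nΣy² − (Σy)² = 10·23230 − 420² = 232300 − 176400 = 55900
r = S_xy / √(S_xx·S_yy) = 2340 / √(549·55900) = 2340 / √30689100 = 2340 / 5539.7744 = 0.4224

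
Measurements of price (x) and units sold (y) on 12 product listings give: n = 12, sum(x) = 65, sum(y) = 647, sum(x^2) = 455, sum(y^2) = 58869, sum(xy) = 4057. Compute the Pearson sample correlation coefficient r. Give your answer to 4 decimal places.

Numerator: nΣxy − (Σx)(Σy) = 12·4057 − (65)(647) = 6629
Denominator: √[(nΣx²−(Σx)²)(nΣy²−(Σy)²)]
  nΣx²−(Σx)² = 12·455 − 4225 = 1235;  nΣy²−(Σy)² = 12·58869 − 418609 = 287819
  √(1235·287819) = √355456465 = 18853.5531
r = 6629 / 18853.5531 = 0.3516

0.3516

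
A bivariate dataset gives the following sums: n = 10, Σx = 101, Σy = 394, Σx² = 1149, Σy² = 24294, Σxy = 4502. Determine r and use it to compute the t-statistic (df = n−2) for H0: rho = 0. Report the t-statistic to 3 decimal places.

Numerator: nΣxy − (Σx)(Σy) = 10·4502 − (101)(394) = 5226
Denominator: √[(nΣx²−(Σx)²)(nΣy²−(Σy)²)]
  nΣx²−(Σx)² = 10·1149 − 10201 = 1289;  nΣy²−(Σy)² = 10·24294 − 155236 = 87704
  √(1289·87704) = √113050456 = 10632.5188
r = 5226 / 10632.5188 = 0.4915
t = r·√(n−2)/√(1−r²) = 0.4915·√8 / √(1−0.241572) = 1.390172 / 0.870878 = 1.596

1.596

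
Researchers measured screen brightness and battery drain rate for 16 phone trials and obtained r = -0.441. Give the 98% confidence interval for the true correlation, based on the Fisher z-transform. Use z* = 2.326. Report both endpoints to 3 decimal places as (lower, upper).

(-0.807, 0.170)

z_r = atanh(-0.441) = -0.473472;  SE = 1/√(n−3) = 1/√13 = 0.277350
z-limits: -0.473472 ± 2.326·0.277350 = -0.473472 ± 0.645116 = [-1.118588, 0.171644]
ρ-limits: (tanh -1.118588, tanh 0.171644) = (-0.807, 0.170)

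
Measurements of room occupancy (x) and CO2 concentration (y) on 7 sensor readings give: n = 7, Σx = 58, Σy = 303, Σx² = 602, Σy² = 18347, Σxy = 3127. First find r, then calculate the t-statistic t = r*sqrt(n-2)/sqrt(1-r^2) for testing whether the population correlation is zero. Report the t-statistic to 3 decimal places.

Numerator: nΣxy − (Σx)(Σy) = 7·3127 − (58)(303) = 4315
Denominator: √[(nΣx²−(Σx)²)(nΣy²−(Σy)²)]
  nΣx²−(Σx)² = 7·602 − 3364 = 850;  nΣy²−(Σy)² = 7·18347 − 91809 = 36620
  √(850·36620) = √31127000 = 5579.1576
r = 4315 / 5579.1576 = 0.7734
t = r·√(n−2)/√(1−r²) = 0.7734·√5 / √(1−0.598148) = 1.729375 / 0.633918 = 2.728

2.728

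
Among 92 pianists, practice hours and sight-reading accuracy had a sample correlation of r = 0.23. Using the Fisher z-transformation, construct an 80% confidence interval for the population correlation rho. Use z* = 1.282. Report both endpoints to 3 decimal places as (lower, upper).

(0.098, 0.354)

z_r = atanh(0.23) = 0.234189;  SE = 1/√(n−3) = 1/√89 = 0.106000
z-limits: 0.234189 ± 1.282·0.106000 = 0.234189 ± 0.135892 = [0.098297, 0.370081]
ρ-limits: (tanh 0.098297, tanh 0.370081) = (0.098, 0.354)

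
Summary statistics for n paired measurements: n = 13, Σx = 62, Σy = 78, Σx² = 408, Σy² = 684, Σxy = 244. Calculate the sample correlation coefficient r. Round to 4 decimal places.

-0.8218

Numerator: nΣxy − (Σx)(Σy) = 13·244 − (62)(78) = -1664
Denominator: √[(nΣx²−(Σx)²)(nΣy²−(Σy)²)]
  nΣx²−(Σx)² = 13·408 − 3844 = 1460;  nΣy²−(Σy)² = 13·684 − 6084 = 2808
  √(1460·2808) = √4099680 = 2024.7667
r = -1664 / 2024.7667 = -0.8218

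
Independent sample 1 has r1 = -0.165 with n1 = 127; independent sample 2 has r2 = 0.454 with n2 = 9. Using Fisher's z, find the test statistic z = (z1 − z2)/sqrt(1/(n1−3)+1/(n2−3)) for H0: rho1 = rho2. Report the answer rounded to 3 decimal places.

Fisher z-transforms: z1 = atanh(-0.165) = -0.166522, z2 = atanh(0.454) = 0.489727; difference d = -0.656249
Var(d) = 1/124 + 1/6 = 0.0080645 + 0.1666667 = 0.1747312
z = d/√Var(d) = -0.656249 / √0.1747312 = -0.656249 / 0.418009 = -1.570

-1.570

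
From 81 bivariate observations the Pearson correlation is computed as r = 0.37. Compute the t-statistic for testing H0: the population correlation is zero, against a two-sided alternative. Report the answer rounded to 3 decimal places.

3.540

1 − r² = 1 − 0.1369 = 0.8631;  √(1−r²) = 0.929032
√(n−2) = √79 = 8.888194
t = r·√(n−2)/√(1−r²) = 0.37 · 8.888194 / 0.929032 = 3.540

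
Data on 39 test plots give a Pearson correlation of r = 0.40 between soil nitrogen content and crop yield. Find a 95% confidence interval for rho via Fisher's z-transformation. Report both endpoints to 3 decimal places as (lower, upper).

z_r = atanh(0.40) = 0.423649;  SE = 1/√(n−3) = 1/√36 = 0.166667
z-limits: 0.423649 ± 1.960·0.166667 = 0.423649 ± 0.326667 = [0.096982, 0.750316]
ρ-limits: (tanh 0.096982, tanh 0.750316) = (0.097, 0.635)

(0.097, 0.635)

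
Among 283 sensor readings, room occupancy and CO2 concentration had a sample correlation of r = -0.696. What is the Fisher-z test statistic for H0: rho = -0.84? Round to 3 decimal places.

6.052

Fisher z: atanh(-0.696) = -0.859500, atanh(-0.84) = -1.221174
z = (z_r − z_0)·√(n−3) = (-0.859500 − (-1.221174))·√280 = 0.361674 · 16.733201 = 6.052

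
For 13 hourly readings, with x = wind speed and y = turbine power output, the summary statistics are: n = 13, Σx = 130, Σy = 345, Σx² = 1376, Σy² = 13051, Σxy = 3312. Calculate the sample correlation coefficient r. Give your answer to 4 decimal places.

S_xy = nΣxy − ΣxΣy = 13·3312 − 130·345 = 43056 − 44850 = -1794
S_xx = nΣx² − (Σx)² = 13·1376 − 130² = 17888 − 16900 = 988
S_yy = nΣy² − (Σy)² = 13·13051 − 345² = 169663 − 119025 = 50638
r = S_xy / √(S_xx·S_yy) = -1794 / √(988·50638) = -1794 / √50030344 = -1794 / 7073.2131 = -0.2536

-0.2536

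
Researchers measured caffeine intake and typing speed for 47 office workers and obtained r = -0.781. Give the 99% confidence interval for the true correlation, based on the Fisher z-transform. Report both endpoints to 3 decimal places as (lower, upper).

(-0.893, -0.578)

z_r = atanh(-0.781) = -1.047929;  SE = 1/√(n−3) = 1/√44 = 0.150756
z-limits: -1.047929 ± 2.576·0.150756 = -1.047929 ± 0.388347 = [-1.436276, -0.659582]
ρ-limits: (tanh -1.436276, tanh -0.659582) = (-0.893, -0.578)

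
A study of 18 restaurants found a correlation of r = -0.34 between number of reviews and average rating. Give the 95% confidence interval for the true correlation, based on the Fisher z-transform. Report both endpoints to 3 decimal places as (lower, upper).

(-0.696, 0.151)

z_r = atanh(-0.34) = -0.354093;  SE = 1/√(n−3) = 1/√15 = 0.258199
z-limits: -0.354093 ± 1.960·0.258199 = -0.354093 ± 0.506070 = [-0.860163, 0.151977]
ρ-limits: (tanh -0.860163, tanh 0.151977) = (-0.696, 0.151)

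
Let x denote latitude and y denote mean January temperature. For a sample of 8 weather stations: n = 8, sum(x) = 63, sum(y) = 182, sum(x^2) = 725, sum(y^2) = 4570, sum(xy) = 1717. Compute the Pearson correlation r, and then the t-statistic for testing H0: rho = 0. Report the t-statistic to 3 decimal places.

5.211

S_xy = nΣxy − ΣxΣy = 8·1717 − 63·182 = 13736 − 11466 = 2270
S_xx = nΣx² − (Σx)² = 8·725 − 63² = 5800 − 3969 = 1831
S_yy = nΣy² − (Σy)² = 8·4570 − 182² = 36560 − 33124 = 3436
r = S_xy / √(S_xx·S_yy) = 2270 / √(1831·3436) = 2270 / √6291316 = 2270 / 2508.2496 = 0.9050
t = r·√(n−2)/√(1−r²) = 0.9050·√6 / √(1−0.819025) = 2.216788 / 0.425412 = 5.211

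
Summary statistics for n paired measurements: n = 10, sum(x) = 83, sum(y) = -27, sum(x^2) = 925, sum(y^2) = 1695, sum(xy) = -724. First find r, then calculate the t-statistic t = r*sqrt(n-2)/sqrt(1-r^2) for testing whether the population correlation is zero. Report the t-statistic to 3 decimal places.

Numerator: nΣxy − (Σx)(Σy) = 10·(-724) − (83)(-27) = -4999
Denominator: √[(nΣx²−(Σx)²)(nΣy²−(Σy)²)]
  nΣx²−(Σx)² = 10·925 − 6889 = 2361;  nΣy²−(Σy)² = 10·1695 − 729 = 16221
  √(2361·16221) = √38297781 = 6188.5201
r = -4999 / 6188.5201 = -0.8078
t = r·√(n−2)/√(1−r²) = -0.8078·√8 / √(1−0.652541) = -2.284803 / 0.589457 = -3.876

-3.876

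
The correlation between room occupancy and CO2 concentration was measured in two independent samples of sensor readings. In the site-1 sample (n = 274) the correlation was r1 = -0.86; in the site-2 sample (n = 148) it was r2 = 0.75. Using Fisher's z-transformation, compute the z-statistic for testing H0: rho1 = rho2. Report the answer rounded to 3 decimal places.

Fisher z-transforms: z1 = atanh(-0.86) = -1.293345, z2 = atanh(0.75) = 0.972955; difference d = -2.266300
Var(d) = 1/271 + 1/145 = 0.0036900 + 0.0068966 = 0.0105866
z = d/√Var(d) = -2.266300 / √0.0105866 = -2.266300 / 0.102891 = -22.026

-22.026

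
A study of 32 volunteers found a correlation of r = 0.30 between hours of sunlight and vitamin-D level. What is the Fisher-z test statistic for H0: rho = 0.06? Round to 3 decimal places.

1.343

Fisher z: atanh(0.30) = 0.309520, atanh(0.06) = 0.060072
z = (z_r − z_0)·√(n−3) = (0.309520 − 0.060072)·√29 = 0.249448 · 5.385165 = 1.343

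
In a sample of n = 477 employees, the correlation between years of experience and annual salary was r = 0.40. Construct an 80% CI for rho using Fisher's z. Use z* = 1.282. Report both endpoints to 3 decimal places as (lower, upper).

(0.349, 0.448)

z_r = atanh(0.40) = 0.423649;  SE = 1/√(n−3) = 1/√474 = 0.045932
z-limits: 0.423649 ± 1.282·0.045932 = 0.423649 ± 0.058885 = [0.364764, 0.482534]
ρ-limits: (tanh 0.364764, tanh 0.482534) = (0.349, 0.448)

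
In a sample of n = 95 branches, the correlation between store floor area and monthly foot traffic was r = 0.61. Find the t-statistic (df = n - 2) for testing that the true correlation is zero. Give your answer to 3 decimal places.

7.424

t = r·√(n−2) / √(1−r²) with r = 0.61, n = 95
  = 0.61·√93 / √(1 − 0.3721)
  = 0.61·9.643651 / 0.792401
  = 5.882627 / 0.792401 = 7.424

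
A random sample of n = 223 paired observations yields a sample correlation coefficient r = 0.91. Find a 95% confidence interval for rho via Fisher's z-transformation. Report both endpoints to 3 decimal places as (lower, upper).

Fisher z: z_r = atanh(r) = ½·ln((1+0.91)/(1−0.91)) = 1.527524
SE(z) = 1/√(n−3) = 1/√220 = 0.067420
95% ⇒ z* = 1.960; margin = 1.960·0.067420 = 0.132143
CI on z-scale: (1.395381, 1.659667)
Back-transform: tanh(1.395381) = 0.884349, tanh(1.659667) = 0.930172

(0.884, 0.930)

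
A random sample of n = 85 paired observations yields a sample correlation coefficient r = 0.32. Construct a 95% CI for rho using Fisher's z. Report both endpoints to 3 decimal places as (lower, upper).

(0.115, 0.499)

Fisher z: z_r = atanh(r) = ½·ln((1+0.32)/(1−0.32)) = 0.331647
SE(z) = 1/√(n−3) = 1/√82 = 0.110432
95% ⇒ z* = 1.960; margin = 1.960·0.110432 = 0.216447
CI on z-scale: (0.115200, 0.548094)
Back-transform: tanh(0.115200) = 0.114693, tanh(0.548094) = 0.499090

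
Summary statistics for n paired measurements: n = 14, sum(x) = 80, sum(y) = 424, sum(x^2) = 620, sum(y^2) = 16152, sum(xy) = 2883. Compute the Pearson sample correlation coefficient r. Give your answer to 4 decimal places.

Numerator: nΣxy − (Σx)(Σy) = 14·2883 − (80)(424) = 6442
Denominator: √[(nΣx²−(Σx)²)(nΣy²−(Σy)²)]
  nΣx²−(Σx)² = 14·620 − 6400 = 2280;  nΣy²−(Σy)² = 14·16152 − 179776 = 46352
  √(2280·46352) = √105682560 = 10280.2023
r = 6442 / 10280.2023 = 0.6266

0.6266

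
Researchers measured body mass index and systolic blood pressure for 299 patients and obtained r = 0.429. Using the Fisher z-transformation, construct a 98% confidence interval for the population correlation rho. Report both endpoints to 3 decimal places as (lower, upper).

z_r = atanh(0.429) = 0.458670;  SE = 1/√(n−3) = 1/√296 = 0.058124
z-limits: 0.458670 ± 2.326·0.058124 = 0.458670 ± 0.135196 = [0.323474, 0.593866]
ρ-limits: (tanh 0.323474, tanh 0.593866) = (0.313, 0.533)

(0.313, 0.533)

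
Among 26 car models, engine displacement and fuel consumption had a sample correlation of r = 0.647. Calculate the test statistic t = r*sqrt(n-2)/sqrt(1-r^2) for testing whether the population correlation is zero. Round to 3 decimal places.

4.157

t = r·√(n−2) / √(1−r²) with r = 0.647, n = 26
  = 0.647·√24 / √(1 − 0.418609)
  = 0.647·4.898979 / 0.762490
  = 3.169639 / 0.762490 = 4.157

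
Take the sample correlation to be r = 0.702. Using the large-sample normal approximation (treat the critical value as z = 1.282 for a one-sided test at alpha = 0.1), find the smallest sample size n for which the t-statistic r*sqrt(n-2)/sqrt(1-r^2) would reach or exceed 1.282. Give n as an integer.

4

Need r·√(n−2)/√(1−r²) ≥ 1.282
√(n−2) ≥ 1.282·√(1−0.492804) / 0.702 = 1.282·0.712177 / 0.702 = 1.3006
n−2 ≥ 1.6916  ⇒  n ≥ 3.6916
Smallest integer n = 4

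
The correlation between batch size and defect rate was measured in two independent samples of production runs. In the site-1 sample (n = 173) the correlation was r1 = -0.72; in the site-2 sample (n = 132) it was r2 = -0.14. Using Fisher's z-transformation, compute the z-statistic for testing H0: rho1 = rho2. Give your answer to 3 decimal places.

Fisher z-transforms: z1 = atanh(-0.72) = -0.907645, z2 = atanh(-0.14) = -0.140926; difference d = -0.766719
Var(d) = 1/170 + 1/129 = 0.0058824 + 0.0077519 = 0.0136343
z = d/√Var(d) = -0.766719 / √0.0136343 = -0.766719 / 0.116766 = -6.566

-6.566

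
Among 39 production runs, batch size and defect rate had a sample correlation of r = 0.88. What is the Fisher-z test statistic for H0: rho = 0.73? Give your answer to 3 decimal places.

2.682

z_r = atanh(0.88) = 1.375768,  z_0 = atanh(0.73) = 0.928727
SE = 1/√(n−3) = 1/√36 = 0.166667
z = (z_r − z_0)/SE = (1.375768 − 0.928727) / 0.166667 = 0.447041 / 0.166667 = 2.682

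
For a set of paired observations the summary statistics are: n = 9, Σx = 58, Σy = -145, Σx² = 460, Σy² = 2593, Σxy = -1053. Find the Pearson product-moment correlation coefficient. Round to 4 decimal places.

Numerator: nΣxy − (Σx)(Σy) = 9·(-1053) − (58)(-145) = -1067
Denominator: √[(nΣx²−(Σx)²)(nΣy²−(Σy)²)]
  nΣx²−(Σx)² = 9·460 − 3364 = 776;  nΣy²−(Σy)² = 9·2593 − 21025 = 2312
  √(776·2312) = √1794112 = 1339.4447
r = -1067 / 1339.4447 = -0.7966

-0.7966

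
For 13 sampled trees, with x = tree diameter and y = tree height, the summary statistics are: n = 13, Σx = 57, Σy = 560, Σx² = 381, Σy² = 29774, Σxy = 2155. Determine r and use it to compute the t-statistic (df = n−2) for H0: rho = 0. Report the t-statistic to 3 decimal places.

-1.235

S_xy = nΣxy − ΣxΣy = 13·2155 − 57·560 = 28015 − 31920 = -3905
S_xx = nΣx² − (Σx)² = 13·381 − 57² = 4953 − 3249 = 1704
S_yy = nΣy² − (Σy)² = 13·29774 − 560² = 387062 − 313600 = 73462
r = S_xy / √(S_xx·S_yy) = -3905 / √(1704·73462) = -3905 / √125179248 = -3905 / 11188.3532 = -0.3490
t = r·√(n−2)/√(1−r²) = -0.3490·√11 / √(1−0.121801) = -1.157502 / 0.937123 = -1.235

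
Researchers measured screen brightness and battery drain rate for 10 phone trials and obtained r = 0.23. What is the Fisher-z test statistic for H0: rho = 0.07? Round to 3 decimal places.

z_r = atanh(0.23) = 0.234189,  z_0 = atanh(0.07) = 0.070115
SE = 1/√(n−3) = 1/√7 = 0.377964
z = (z_r − z_0)/SE = (0.234189 − 0.070115) / 0.377964 = 0.164074 / 0.377964 = 0.434

0.434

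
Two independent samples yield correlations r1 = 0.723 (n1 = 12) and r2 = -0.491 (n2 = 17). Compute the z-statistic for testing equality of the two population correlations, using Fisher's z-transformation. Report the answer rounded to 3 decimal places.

z1 = atanh(0.723) = 0.913902,  z2 = atanh(-0.491) = -0.537377
SE = √(1/(n1−3) + 1/(n2−3)) = √(1/9 + 1/14) = √(0.1111111 + 0.0714286) = √0.1825397 = 0.427247
z = (z1 − z2)/SE = (0.913902 − (-0.537377)) / 0.427247 = 1.451279 / 0.427247 = 3.397

3.397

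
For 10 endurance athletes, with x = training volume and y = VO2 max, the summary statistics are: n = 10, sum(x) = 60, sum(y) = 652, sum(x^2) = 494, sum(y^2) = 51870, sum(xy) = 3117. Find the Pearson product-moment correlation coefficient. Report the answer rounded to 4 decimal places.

-0.7099

Numerator: nΣxy − (Σx)(Σy) = 10·3117 − (60)(652) = -7950
Denominator: √[(nΣx²−(Σx)²)(nΣy²−(Σy)²)]
  nΣx²−(Σx)² = 10·494 − 3600 = 1340;  nΣy²−(Σy)² = 10·51870 − 425104 = 93596
  √(1340·93596) = √125418640 = 11199.0464
r = -7950 / 11199.0464 = -0.7099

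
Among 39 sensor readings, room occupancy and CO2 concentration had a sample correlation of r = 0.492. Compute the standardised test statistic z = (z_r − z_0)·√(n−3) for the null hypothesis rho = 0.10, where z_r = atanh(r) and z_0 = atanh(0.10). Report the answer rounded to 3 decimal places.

z_r = atanh(0.492) = 0.538696,  z_0 = atanh(0.10) = 0.100335
SE = 1/√(n−3) = 1/√36 = 0.166667
z = (z_r − z_0)/SE = (0.538696 − 0.100335) / 0.166667 = 0.438361 / 0.166667 = 2.630

2.630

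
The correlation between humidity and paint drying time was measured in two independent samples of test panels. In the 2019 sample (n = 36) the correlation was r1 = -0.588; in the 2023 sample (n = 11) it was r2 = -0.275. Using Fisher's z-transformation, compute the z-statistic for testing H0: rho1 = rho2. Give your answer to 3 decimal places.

z1 = atanh(-0.588) = -0.674604,  z2 = atanh(-0.275) = -0.282265
SE = √(1/(n1−3) + 1/(n2−3)) = √(1/33 + 1/8) = √(0.0303030 + 0.1250000) = √0.1553030 = 0.394085
z = (z1 − z2)/SE = (-0.674604 − (-0.282265)) / 0.394085 = -0.392339 / 0.394085 = -0.996

-0.996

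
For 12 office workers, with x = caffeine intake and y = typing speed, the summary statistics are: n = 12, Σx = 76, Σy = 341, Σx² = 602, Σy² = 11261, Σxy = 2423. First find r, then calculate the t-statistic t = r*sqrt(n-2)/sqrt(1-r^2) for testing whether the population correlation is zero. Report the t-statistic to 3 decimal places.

Numerator: nΣxy − (Σx)(Σy) = 12·2423 − (76)(341) = 3160
Denominator: √[(nΣx²−(Σx)²)(nΣy²−(Σy)²)]
  nΣx²−(Σx)² = 12·602 − 5776 = 1448;  nΣy²−(Σy)² = 12·11261 − 116281 = 18851
  √(1448·18851) = √27296248 = 5224.5811
r = 3160 / 5224.5811 = 0.6048
t = r·√(n−2)/√(1−r²) = 0.6048·√10 / √(1−0.365783) = 1.912546 / 0.796377 = 2.402

2.402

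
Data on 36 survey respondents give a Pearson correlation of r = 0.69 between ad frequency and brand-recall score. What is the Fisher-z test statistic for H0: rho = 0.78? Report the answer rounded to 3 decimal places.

-1.134

z_r = atanh(0.69) = 0.847956,  z_0 = atanh(0.78) = 1.045371
SE = 1/√(n−3) = 1/√33 = 0.174078
z = (z_r − z_0)/SE = (0.847956 − 1.045371) / 0.174078 = -0.197415 / 0.174078 = -1.134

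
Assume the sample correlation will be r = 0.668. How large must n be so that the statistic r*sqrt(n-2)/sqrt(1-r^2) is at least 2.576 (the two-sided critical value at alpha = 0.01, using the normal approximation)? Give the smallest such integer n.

r√(n−2)/√(1−r²) ≥ 2.576  ⇔  n−2 ≥ (2.576)²·(1−r²)/r²
(1−r²)/r² = (1−0.446224)/0.446224 = 1.2410
n ≥ 2 + 6.635776·1.2410 = 2 + 8.2350 = 10.2350
⌈10.2350⌉ = 11

11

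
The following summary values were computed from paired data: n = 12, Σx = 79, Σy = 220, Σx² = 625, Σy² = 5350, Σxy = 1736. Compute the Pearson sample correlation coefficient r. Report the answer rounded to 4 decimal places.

S_xy = nΣxy − ΣxΣy = 12·1736 − 79·220 = 20832 − 17380 = 3452
S_xx = nΣx² − (Σx)² = 12·625 − 79² = 7500 − 6241 = 1259
S_yy = nΣy² − (Σy)² = 12·5350 − 220² = 64200 − 48400 = 15800
r = S_xy / √(S_xx·S_yy) = 3452 / √(1259·15800) = 3452 / √19892200 = 3452 / 4460.0673 = 0.7740

0.7740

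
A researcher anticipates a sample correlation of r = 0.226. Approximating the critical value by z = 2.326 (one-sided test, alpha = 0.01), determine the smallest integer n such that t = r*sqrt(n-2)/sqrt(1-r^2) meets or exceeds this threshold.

103

Need r·√(n−2)/√(1−r²) ≥ 2.326
√(n−2) ≥ 2.326·√(1−0.051076) / 0.226 = 2.326·0.974127 / 0.226 = 10.0257
n−2 ≥ 100.5147  ⇒  n ≥ 102.5147
Smallest integer n = 103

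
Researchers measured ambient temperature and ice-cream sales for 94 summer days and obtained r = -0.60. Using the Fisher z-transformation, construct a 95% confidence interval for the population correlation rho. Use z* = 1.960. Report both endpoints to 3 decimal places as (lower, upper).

z_r = atanh(-0.60) = -0.693147;  SE = 1/√(n−3) = 1/√91 = 0.104828
z-limits: -0.693147 ± 1.960·0.104828 = -0.693147 ± 0.205463 = [-0.898610, -0.487684]
ρ-limits: (tanh -0.898610, tanh -0.487684) = (-0.716, -0.452)

(-0.716, -0.452)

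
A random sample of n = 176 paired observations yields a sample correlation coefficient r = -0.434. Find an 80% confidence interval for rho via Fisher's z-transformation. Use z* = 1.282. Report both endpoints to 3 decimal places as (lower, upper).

Fisher z: z_r = atanh(r) = ½·ln((1+(-0.434))/(1−(-0.434))) = -0.464814
SE(z) = 1/√(n−3) = 1/√173 = 0.076029
80% ⇒ z* = 1.282; margin = 1.282·0.076029 = 0.097469
CI on z-scale: (-0.562283, -0.367345)
Back-transform: tanh(-0.562283) = -0.509669, tanh(-0.367345) = -0.351667

(-0.510, -0.352)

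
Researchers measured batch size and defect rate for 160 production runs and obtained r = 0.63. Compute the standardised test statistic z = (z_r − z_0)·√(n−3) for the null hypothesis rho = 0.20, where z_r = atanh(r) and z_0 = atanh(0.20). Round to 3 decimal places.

6.750

Fisher z: atanh(0.63) = 0.741416, atanh(0.20) = 0.202733
z = (z_r − z_0)·√(n−3) = (0.741416 − 0.202733)·√157 = 0.538683 · 12.529964 = 6.750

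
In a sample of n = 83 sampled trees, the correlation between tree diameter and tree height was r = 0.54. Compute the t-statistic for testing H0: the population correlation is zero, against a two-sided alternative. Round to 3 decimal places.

5.774

1 − r² = 1 − 0.2916 = 0.7084;  √(1−r²) = 0.841665
√(n−2) = √81 = 9.000000
t = r·√(n−2)/√(1−r²) = 0.54 · 9.000000 / 0.841665 = 5.774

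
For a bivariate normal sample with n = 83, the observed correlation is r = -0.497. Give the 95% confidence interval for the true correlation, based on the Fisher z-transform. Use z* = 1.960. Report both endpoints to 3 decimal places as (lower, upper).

(-0.644, -0.315)

z_r = atanh(-0.497) = -0.545314;  SE = 1/√(n−3) = 1/√80 = 0.111803
z-limits: -0.545314 ± 1.960·0.111803 = -0.545314 ± 0.219134 = [-0.764448, -0.326180]
ρ-limits: (tanh -0.764448, tanh -0.326180) = (-0.644, -0.315)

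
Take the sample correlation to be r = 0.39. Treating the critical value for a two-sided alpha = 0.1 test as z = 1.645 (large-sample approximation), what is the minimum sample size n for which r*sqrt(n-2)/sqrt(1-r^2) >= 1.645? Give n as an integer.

18

r√(n−2)/√(1−r²) ≥ 1.645  ⇔  n−2 ≥ (1.645)²·(1−r²)/r²
(1−r²)/r² = (1−0.1521)/0.1521 = 5.5746
n ≥ 2 + 2.706025·5.5746 = 2 + 15.0850 = 17.0850
⌈17.0850⌉ = 18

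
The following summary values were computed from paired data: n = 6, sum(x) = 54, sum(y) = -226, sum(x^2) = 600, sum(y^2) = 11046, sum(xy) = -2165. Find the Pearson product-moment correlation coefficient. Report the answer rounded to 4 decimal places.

Numerator: nΣxy − (Σx)(Σy) = 6·(-2165) − (54)(-226) = -786
Denominator: √[(nΣx²−(Σx)²)(nΣy²−(Σy)²)]
  nΣx²−(Σx)² = 6·600 − 2916 = 684;  nΣy²−(Σy)² = 6·11046 − 51076 = 15200
  √(684·15200) = √10396800 = 3224.4069
r = -786 / 3224.4069 = -0.2438

-0.2438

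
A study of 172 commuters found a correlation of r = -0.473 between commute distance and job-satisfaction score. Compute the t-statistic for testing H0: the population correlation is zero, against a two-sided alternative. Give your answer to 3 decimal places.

t = r·√(n−2) / √(1−r²) with r = -0.473, n = 172
  = -0.473·√170 / √(1 − 0.223729)
  = -0.473·13.038405 / 0.881062
  = -6.167166 / 0.881062 = -7.000

-7.000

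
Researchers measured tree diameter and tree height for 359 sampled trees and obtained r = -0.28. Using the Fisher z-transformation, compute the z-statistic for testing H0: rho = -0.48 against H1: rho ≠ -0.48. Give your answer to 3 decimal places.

z_r = atanh(-0.28) = -0.287682,  z_0 = atanh(-0.48) = -0.522984
SE = 1/√(n−3) = 1/√356 = 0.053000
z = (z_r − z_0)/SE = (-0.287682 − (-0.522984)) / 0.053000 = 0.235302 / 0.053000 = 4.440

4.440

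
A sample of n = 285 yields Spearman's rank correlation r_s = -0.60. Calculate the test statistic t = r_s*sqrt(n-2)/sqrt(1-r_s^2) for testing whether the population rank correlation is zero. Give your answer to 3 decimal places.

t = r_s·√(n−2) / √(1−r_s²) with r_s = -0.60, n = 285
  = -0.60·√283 / √(1 − 0.3600)
  = -0.60·16.822604 / 0.800000
  = -10.093562 / 0.800000 = -12.617

-12.617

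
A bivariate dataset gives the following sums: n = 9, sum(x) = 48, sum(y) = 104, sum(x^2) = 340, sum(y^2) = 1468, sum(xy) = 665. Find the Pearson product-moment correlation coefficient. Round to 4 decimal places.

S_xy = nΣxy − ΣxΣy = 9·665 − 48·104 = 5985 − 4992 = 993
S_xx = nΣx² − (Σx)² = 9·340 − 48² = 3060 − 2304 = 756
S_yy = nΣy² − (Σy)² = 9·1468 − 104² = 13212 − 10816 = 2396
r = S_xy / √(S_xx·S_yy) = 993 / √(756·2396) = 993 / √1811376 = 993 / 1345.8737 = 0.7378

0.7378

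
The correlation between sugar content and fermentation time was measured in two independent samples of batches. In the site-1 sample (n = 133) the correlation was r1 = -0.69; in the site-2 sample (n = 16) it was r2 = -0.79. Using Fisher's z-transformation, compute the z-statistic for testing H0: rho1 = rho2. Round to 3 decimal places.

0.768

z1 = atanh(-0.69) = -0.847956,  z2 = atanh(-0.79) = -1.071432
SE = √(1/(n1−3) + 1/(n2−3)) = √(1/130 + 1/13) = √(0.0076923 + 0.0769231) = √0.0846154 = 0.290887
z = (z1 − z2)/SE = (-0.847956 − (-1.071432)) / 0.290887 = 0.223476 / 0.290887 = 0.768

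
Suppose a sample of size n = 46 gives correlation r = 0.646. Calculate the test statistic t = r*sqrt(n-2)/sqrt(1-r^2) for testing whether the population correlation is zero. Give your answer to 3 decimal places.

1 − r² = 1 − 0.417316 = 0.582684;  √(1−r²) = 0.763337
√(n−2) = √44 = 6.633250
t = r·√(n−2)/√(1−r²) = 0.646 · 6.633250 / 0.763337 = 5.614

5.614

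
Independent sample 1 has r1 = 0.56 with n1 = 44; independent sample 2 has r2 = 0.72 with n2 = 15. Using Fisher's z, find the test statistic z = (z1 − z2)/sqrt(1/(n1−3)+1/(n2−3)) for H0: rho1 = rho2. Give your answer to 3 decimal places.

-0.837

Fisher z-transforms: z1 = atanh(0.56) = 0.632833, z2 = atanh(0.72) = 0.907645; difference d = -0.274812
Var(d) = 1/41 + 1/12 = 0.0243902 + 0.0833333 = 0.1077235
z = d/√Var(d) = -0.274812 / √0.1077235 = -0.274812 / 0.328213 = -0.837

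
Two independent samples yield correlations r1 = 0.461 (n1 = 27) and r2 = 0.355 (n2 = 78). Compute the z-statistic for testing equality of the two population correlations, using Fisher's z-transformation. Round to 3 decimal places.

z1 = atanh(0.461) = 0.498580,  z2 = atanh(0.355) = 0.371153
SE = √(1/(n1−3) + 1/(n2−3)) = √(1/24 + 1/75) = √(0.0416667 + 0.0133333) = √0.0550000 = 0.234521
z = (z1 − z2)/SE = (0.498580 − 0.371153) / 0.234521 = 0.127427 / 0.234521 = 0.543

0.543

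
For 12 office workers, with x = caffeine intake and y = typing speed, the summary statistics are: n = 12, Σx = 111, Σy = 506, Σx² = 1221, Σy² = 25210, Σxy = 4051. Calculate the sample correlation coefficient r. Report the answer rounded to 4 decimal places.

-0.7257

Numerator: nΣxy − (Σx)(Σy) = 12·4051 − (111)(506) = -7554
Denominator: √[(nΣx²−(Σx)²)(nΣy²−(Σy)²)]
  nΣx²−(Σx)² = 12·1221 − 12321 = 2331;  nΣy²−(Σy)² = 12·25210 − 256036 = 46484
  √(2331·46484) = √108354204 = 10409.3325
r = -7554 / 10409.3325 = -0.7257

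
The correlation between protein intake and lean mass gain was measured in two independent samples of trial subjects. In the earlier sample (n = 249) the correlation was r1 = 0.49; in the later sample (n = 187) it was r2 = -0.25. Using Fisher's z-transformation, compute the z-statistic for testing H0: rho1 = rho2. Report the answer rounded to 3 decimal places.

z1 = atanh(0.49) = 0.536060,  z2 = atanh(-0.25) = -0.255413
SE = √(1/(n1−3) + 1/(n2−3)) = √(1/246 + 1/184) = √(0.0040650 + 0.0054348) = √0.0094998 = 0.097467
z = (z1 − z2)/SE = (0.536060 − (-0.255413)) / 0.097467 = 0.791473 / 0.097467 = 8.120

8.120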